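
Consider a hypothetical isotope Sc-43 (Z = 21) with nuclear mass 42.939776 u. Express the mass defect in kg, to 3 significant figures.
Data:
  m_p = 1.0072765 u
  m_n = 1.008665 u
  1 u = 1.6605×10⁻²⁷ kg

Mass of separated nucleons = 21(1.0072765) + 22(1.008665) = 21.1528065 + 22.190630 = 43.3434365 u
The mass defect is 43.3434365 − 42.939776 = 0.4036605 u.
In SI units: 0.4036605 u × 1.6605×10⁻²⁷ kg/u = 6.7028e-28 kg

6.70e-28 kg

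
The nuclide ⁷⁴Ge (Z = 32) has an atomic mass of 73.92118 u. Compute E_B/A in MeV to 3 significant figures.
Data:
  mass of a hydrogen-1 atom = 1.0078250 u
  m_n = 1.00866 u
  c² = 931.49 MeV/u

8.72 MeV/nucleon

With 32 protons and 42 neutrons (A = 74):
Mass of separated nucleons = 32(1.0078250) + 42(1.00866) = 32.2504000 + 42.36372 = 74.6141200 u
Mass defect Δm = 74.6141200 − 73.92118 = 0.6929400 u
E_B = 0.6929400 × 931.49 = 645.467 MeV
Per nucleon: 645.467 / 74 = 8.723 MeV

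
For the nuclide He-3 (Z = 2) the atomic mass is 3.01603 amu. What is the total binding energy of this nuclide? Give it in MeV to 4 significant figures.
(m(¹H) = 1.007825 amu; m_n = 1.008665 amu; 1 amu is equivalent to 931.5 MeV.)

7.717 MeV

Total constituent mass: 2 × 1.007825 + 1 × 1.008665 = 3.024315 amu
The mass defect is 3.024315 − 3.01603 = 0.008285 amu.
E_B = 0.008285 × 931.5 = 7.71748 MeV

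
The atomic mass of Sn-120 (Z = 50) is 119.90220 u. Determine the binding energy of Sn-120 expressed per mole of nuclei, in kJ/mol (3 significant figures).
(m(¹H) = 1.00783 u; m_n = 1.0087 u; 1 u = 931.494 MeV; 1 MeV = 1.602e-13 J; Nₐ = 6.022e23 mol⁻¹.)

With 50 protons and 70 neutrons (A = 120):
Total constituent mass: 50 × 1.00783 + 70 × 1.0087 = 121.00050 u
The mass defect is 121.00050 − 119.90220 = 1.09830 u.
Converting to energy: 1.09830 u × 931.494 MeV/u = 1023.06 MeV
Per nucleus in joules: 1023.06 MeV × 1.602e-13 J/MeV = 1.6389e-10 J
Per mole: 1.6389e-10 J × 6.022e23 mol⁻¹ = 9.8695e+13 J/mol

9.87e+10 kJ/mol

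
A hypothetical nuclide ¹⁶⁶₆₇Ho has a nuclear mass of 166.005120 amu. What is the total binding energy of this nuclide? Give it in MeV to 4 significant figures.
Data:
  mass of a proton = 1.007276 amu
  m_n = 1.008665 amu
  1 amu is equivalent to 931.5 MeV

1248 MeV

With 67 protons and 99 neutrons (A = 166):
Total constituent mass: 67 × 1.007276 + 99 × 1.008665 = 167.345327 amu
The mass defect is 167.345327 − 166.005120 = 1.340207 amu.
Converting to energy: 1.340207 amu × 931.5 MeV/amu = 1248.40 MeV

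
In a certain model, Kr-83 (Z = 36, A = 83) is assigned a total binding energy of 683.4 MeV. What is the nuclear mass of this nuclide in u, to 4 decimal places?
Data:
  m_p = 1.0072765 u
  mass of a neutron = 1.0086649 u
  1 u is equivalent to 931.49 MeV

Mass defect = 683.4 MeV / (931.49 MeV/u) = 0.733663 u
Constituent mass = 36(1.0072765) + 47(1.0086649) = 83.6692043 u
Nuclear mass = 83.6692043 − 0.733663 = 82.9355413 u ≈ 82.9355 u (to 4 decimal places)

82.9355 u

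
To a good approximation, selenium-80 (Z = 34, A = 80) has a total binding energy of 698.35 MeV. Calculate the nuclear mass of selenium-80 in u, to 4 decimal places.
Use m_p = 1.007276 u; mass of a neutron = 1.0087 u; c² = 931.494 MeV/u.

79.8979 u

Mass defect = 698.35 MeV / (931.494 MeV/u) = 0.749710 u
Constituent mass = 34(1.007276) + 46(1.0087) = 80.647584 u
Nuclear mass = 80.647584 − 0.749710 = 79.897874 u ≈ 79.8979 u (to 4 decimal places)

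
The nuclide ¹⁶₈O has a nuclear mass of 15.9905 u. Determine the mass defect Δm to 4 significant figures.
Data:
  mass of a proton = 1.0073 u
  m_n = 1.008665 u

0.1372 u

Total constituent mass: 8 × 1.0073 + 8 × 1.008665 = 16.127720 u
Mass defect Δm = 16.127720 − 15.9905 = 0.137220 u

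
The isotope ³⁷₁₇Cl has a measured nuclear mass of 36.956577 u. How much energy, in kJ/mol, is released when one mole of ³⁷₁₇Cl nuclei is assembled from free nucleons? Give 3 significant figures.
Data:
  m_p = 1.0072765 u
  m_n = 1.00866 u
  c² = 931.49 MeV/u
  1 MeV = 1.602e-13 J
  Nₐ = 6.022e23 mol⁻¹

3.06e+10 kJ/mol

Z = 17, so N = A − Z = 37 − 17 = 20.
Σm = 17·m_p + 20·m_n = 17.1237005 + 20.17320 = 37.2969005 u
Mass defect Δm = 37.2969005 − 36.956577 = 0.3403235 u
Binding energy = Δm·c² = 0.3403235 × 931.49 MeV/u = 317.008 MeV
Per nucleus in joules: 317.008 MeV × 1.602e-13 J/MeV = 5.0785e-11 J
Per mole: 5.0785e-11 J × 6.022e23 mol⁻¹ = 3.0583e+13 J/mol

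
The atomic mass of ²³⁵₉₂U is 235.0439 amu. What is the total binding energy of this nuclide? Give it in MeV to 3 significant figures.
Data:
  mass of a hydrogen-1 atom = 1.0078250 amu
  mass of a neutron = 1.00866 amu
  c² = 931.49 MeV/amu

1780 MeV

The nucleus contains 92 protons and 235 − 92 = 143 neutrons.
Mass of separated nucleons = 92(1.0078250) + 143(1.00866) = 92.7199000 + 144.23838 = 236.9582800 amu
Δm = 236.9582800 − 235.0439 = 1.9143800 amu
Binding energy = Δm·c² = 1.9143800 × 931.49 MeV/amu = 1783.23 MeV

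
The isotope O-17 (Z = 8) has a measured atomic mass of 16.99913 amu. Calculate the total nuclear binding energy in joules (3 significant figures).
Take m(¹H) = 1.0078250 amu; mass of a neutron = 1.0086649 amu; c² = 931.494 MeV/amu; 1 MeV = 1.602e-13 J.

2.11e-11 J

With 8 protons and 9 neutrons (A = 17):
Σm = 8·m(¹H) + 9·m_n = 8.0626000 + 9.0779841 = 17.1405841 amu
Δm = 17.1405841 − 16.99913 = 0.1414541 amu
Binding energy = Δm·c² = 0.1414541 × 931.494 MeV/amu = 131.764 MeV
In joules: 131.764 MeV × 1.602e-13 J/MeV = 2.1109e-11 J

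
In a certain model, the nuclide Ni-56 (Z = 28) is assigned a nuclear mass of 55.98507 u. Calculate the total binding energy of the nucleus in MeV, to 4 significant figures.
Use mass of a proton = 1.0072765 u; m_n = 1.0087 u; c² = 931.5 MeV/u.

The nucleus contains 28 protons and 56 − 28 = 28 neutrons.
Mass of separated nucleons = 28(1.0072765) + 28(1.0087) = 28.2037420 + 28.2436 = 56.4473420 u
The mass defect is 56.4473420 − 55.98507 = 0.4622720 u.
E_B = 0.4622720 × 931.5 = 430.606 MeV

430.6 MeV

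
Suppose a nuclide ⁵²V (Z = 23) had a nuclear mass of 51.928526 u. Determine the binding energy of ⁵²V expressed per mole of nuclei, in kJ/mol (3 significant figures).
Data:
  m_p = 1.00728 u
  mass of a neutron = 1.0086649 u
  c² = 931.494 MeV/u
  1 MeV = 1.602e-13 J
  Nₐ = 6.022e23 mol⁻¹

Total constituent mass: 23 × 1.00728 + 29 × 1.0086649 = 52.4187221 u
Δm = 52.4187221 − 51.928526 = 0.4901961 u
Binding energy = Δm·c² = 0.4901961 × 931.494 MeV/u = 456.615 MeV
Per nucleus in joules: 456.615 MeV × 1.602e-13 J/MeV = 7.3150e-11 J
Per mole: 7.3150e-11 J × 6.022e23 mol⁻¹ = 4.4051e+13 J/mol

4.41e+10 kJ/mol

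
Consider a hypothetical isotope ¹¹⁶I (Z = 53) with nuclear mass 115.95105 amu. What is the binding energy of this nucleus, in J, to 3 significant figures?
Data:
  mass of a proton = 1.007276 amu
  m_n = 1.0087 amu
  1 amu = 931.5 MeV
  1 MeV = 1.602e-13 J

1.47e-10 J

Total constituent mass: 53 × 1.007276 + 63 × 1.0087 = 116.933728 amu
The mass defect is 116.933728 − 115.95105 = 0.982678 amu.
Converting to energy: 0.982678 amu × 931.5 MeV/amu = 915.365 MeV
In joules: 915.365 MeV × 1.602e-13 J/MeV = 1.4664e-10 J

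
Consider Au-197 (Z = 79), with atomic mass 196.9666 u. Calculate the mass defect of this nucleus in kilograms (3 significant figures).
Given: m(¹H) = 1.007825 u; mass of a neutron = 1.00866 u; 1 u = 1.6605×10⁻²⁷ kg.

2.78e-27 kg

The nucleus contains 79 protons and 197 − 79 = 118 neutrons.
Total constituent mass: 79 × 1.007825 + 118 × 1.00866 = 198.640055 u
The mass defect is 198.640055 − 196.9666 = 1.673455 u.
In SI units: 1.673455 u × 1.6605×10⁻²⁷ kg/u = 2.7788e-27 kg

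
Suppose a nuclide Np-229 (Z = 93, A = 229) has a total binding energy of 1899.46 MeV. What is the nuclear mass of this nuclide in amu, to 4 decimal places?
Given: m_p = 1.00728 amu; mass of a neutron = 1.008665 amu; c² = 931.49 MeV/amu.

228.8163 amu

Mass defect = 1899.46 MeV / (931.49 MeV/amu) = 2.039163 amu
Constituent mass = 93(1.00728) + 136(1.008665) = 230.855480 amu
Nuclear mass = 230.855480 − 2.039163 = 228.816317 amu ≈ 228.8163 amu (to 4 decimal places)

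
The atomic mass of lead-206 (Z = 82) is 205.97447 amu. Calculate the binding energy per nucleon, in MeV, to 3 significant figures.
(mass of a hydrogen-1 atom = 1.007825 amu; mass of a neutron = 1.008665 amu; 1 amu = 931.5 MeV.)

Total constituent mass: 82 × 1.007825 + 124 × 1.008665 = 207.716110 amu
Mass defect Δm = 207.716110 − 205.97447 = 1.741640 amu
Binding energy = Δm·c² = 1.741640 × 931.5 MeV/amu = 1622.34 MeV
Per nucleon: 1622.34 / 206 = 7.875 MeV

7.88 MeV/nucleon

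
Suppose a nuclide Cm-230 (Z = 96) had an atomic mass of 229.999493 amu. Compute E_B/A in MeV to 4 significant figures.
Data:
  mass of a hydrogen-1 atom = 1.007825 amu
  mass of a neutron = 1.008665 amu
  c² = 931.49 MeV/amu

With 96 protons and 134 neutrons (A = 230):
Σm = 96·m(¹H) + 134·m_n = 96.751200 + 135.161110 = 231.912310 amu
The mass defect is 231.912310 − 229.999493 = 1.912817 amu.
Binding energy = Δm·c² = 1.912817 × 931.49 MeV/amu = 1781.77 MeV
Per nucleon: 1781.77 / 230 = 7.747 MeV

7.747 MeV/nucleon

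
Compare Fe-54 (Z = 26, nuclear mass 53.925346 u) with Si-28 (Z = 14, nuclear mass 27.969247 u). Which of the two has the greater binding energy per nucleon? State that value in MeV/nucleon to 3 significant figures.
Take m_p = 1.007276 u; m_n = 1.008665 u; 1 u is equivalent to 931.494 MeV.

Fe-54: Σm = 26(1.007276) + 28(1.008665) = 54.431796 u; Δm = 0.506450 u; E_B = 471.76 MeV; E_B/A = 8.736 MeV
Si-28: Σm = 14(1.007276) + 14(1.008665) = 28.223174 u; Δm = 0.253927 u; E_B = 236.53 MeV; E_B/A = 8.448 MeV
Fe-54 has the higher binding energy per nucleon, so it is the more tightly bound nucleus.

Fe-54; 8.74 MeV/nucleon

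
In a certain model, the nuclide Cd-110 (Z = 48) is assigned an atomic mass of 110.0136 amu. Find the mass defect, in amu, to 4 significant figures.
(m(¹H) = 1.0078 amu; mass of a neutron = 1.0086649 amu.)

0.8980 amu

Σm = 48·m(¹H) + 62·m_n = 48.3744 + 62.5372238 = 110.9116238 amu
Mass defect Δm = 110.9116238 − 110.0136 = 0.8980238 amu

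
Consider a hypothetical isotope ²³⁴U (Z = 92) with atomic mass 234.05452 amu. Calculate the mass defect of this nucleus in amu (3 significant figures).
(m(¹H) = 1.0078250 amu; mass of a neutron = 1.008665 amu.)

1.90 amu

With 92 protons and 142 neutrons (A = 234):
Total constituent mass: 92 × 1.0078250 + 142 × 1.008665 = 235.9503300 amu
The mass defect is 235.9503300 − 234.05452 = 1.8958100 amu.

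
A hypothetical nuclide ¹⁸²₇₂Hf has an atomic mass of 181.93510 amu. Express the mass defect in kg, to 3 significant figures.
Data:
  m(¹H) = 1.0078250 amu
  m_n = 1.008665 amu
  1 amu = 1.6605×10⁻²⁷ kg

Mass of separated nucleons = 72(1.0078250) + 110(1.008665) = 72.5634000 + 110.953150 = 183.5165500 amu
Mass defect Δm = 183.5165500 − 181.93510 = 1.5814500 amu
In SI units: 1.5814500 amu × 1.6605×10⁻²⁷ kg/amu = 2.6260e-27 kg

2.63e-27 kg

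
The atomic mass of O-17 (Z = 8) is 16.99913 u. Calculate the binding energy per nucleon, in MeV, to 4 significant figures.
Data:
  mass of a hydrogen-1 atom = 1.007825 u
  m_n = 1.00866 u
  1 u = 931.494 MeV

7.748 MeV/nucleon

Z = 8, so N = A − Z = 17 − 8 = 9.
Mass of separated nucleons = 8(1.007825) + 9(1.00866) = 8.062600 + 9.07794 = 17.140540 u
The mass defect is 17.140540 − 16.99913 = 0.141410 u.
Converting to energy: 0.141410 u × 931.494 MeV/u = 131.723 MeV
Per nucleon: 131.723 / 17 = 7.748 MeV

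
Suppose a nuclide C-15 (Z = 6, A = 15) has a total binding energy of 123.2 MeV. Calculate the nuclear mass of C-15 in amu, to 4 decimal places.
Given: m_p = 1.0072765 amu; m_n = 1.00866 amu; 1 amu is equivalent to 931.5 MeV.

Mass defect = 123.2 MeV / (931.5 MeV/amu) = 0.132260 amu
Constituent mass = 6(1.0072765) + 9(1.00866) = 15.1215990 amu
Nuclear mass = 15.1215990 − 0.132260 = 14.9893390 amu ≈ 14.9893 amu (to 4 decimal places)

14.9893 amu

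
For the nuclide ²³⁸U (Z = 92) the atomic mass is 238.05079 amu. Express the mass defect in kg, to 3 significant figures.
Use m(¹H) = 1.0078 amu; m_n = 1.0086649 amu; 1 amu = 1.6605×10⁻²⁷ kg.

3.21e-27 kg

Mass of separated nucleons = 92(1.0078) + 146(1.0086649) = 92.7176 + 147.2650754 = 239.9826754 amu
The mass defect is 239.9826754 − 238.05079 = 1.9318854 amu.
In SI units: 1.9318854 amu × 1.6605×10⁻²⁷ kg/amu = 3.2079e-27 kg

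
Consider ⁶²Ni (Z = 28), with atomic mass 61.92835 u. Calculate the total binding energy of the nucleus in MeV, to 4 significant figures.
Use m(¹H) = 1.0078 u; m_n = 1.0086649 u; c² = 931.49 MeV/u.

544.6 MeV

The nucleus contains 28 protons and 62 − 28 = 34 neutrons.
Mass of separated nucleons = 28(1.0078) + 34(1.0086649) = 28.2184 + 34.2946066 = 62.5130066 u
Mass defect Δm = 62.5130066 − 61.92835 = 0.5846566 u
Binding energy = Δm·c² = 0.5846566 × 931.49 MeV/u = 544.602 MeV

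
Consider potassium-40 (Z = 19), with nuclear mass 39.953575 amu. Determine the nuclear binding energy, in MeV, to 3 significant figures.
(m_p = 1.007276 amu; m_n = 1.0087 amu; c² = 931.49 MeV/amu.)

The nucleus contains 19 protons and 40 − 19 = 21 neutrons.
Total constituent mass: 19 × 1.007276 + 21 × 1.0087 = 40.320944 amu
Δm = 40.320944 − 39.953575 = 0.367369 amu
E_B = 0.367369 × 931.49 = 342.201 MeV

342 MeV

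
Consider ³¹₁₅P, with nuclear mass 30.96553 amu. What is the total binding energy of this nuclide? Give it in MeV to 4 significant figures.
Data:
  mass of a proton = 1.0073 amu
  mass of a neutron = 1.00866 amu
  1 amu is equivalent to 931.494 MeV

263.2 MeV

The nucleus contains 15 protons and 31 − 15 = 16 neutrons.
Σm = 15·m_p + 16·m_n = 15.1095 + 16.13856 = 31.24806 amu
Mass defect Δm = 31.24806 − 30.96553 = 0.28253 amu
E_B = 0.28253 × 931.494 = 263.175 MeV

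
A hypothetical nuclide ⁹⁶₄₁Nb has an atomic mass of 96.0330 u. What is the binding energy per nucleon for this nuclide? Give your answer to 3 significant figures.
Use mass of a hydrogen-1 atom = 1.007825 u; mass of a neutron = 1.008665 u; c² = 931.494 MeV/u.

7.42 MeV/nucleon

Mass of separated nucleons = 41(1.007825) + 55(1.008665) = 41.320825 + 55.476575 = 96.797400 u
The mass defect is 96.797400 − 96.0330 = 0.764400 u.
Binding energy = Δm·c² = 0.764400 × 931.494 MeV/u = 712.034 MeV
BE/A = 712.034 MeV / 96 = 7.417 MeV/nucleon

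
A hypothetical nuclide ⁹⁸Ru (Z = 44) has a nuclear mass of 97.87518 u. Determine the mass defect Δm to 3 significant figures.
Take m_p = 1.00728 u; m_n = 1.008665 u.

The nucleus contains 44 protons and 98 − 44 = 54 neutrons.
Mass of separated nucleons = 44(1.00728) + 54(1.008665) = 44.32032 + 54.467910 = 98.788230 u
Δm = 98.788230 − 97.87518 = 0.913050 u

0.913 u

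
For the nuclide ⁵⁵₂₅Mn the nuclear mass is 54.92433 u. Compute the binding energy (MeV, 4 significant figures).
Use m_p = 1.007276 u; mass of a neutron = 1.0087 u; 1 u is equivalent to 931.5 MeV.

With 25 protons and 30 neutrons (A = 55):
Total constituent mass: 25 × 1.007276 + 30 × 1.0087 = 55.442900 u
Δm = 55.442900 − 54.92433 = 0.518570 u
E_B = 0.518570 × 931.5 = 483.048 MeV

483.0 MeV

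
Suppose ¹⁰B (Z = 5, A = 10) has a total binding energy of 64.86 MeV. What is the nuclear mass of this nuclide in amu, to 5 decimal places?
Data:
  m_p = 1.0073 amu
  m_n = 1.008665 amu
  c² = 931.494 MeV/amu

10.01019 amu

Mass defect = 64.86 MeV / (931.494 MeV/amu) = 0.0696301 amu
Constituent mass = 5(1.0073) + 5(1.008665) = 10.079825 amu
Nuclear mass = 10.079825 − 0.0696301 = 10.0101949 amu ≈ 10.01019 amu (to 5 decimal places)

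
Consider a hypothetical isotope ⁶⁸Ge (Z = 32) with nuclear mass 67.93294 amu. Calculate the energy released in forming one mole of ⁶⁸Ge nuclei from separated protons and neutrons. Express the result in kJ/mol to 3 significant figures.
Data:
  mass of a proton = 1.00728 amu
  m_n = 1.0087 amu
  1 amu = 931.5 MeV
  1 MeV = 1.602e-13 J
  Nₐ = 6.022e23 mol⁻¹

With 32 protons and 36 neutrons (A = 68):
Total constituent mass: 32 × 1.00728 + 36 × 1.0087 = 68.54616 amu
Mass defect Δm = 68.54616 − 67.93294 = 0.61322 amu
Binding energy = Δm·c² = 0.61322 × 931.5 MeV/amu = 571.214 MeV
Per nucleus in joules: 571.214 MeV × 1.602e-13 J/MeV = 9.1508e-11 J
Per mole: 9.1508e-11 J × 6.022e23 mol⁻¹ = 5.5106e+13 J/mol

5.51e+10 kJ/mol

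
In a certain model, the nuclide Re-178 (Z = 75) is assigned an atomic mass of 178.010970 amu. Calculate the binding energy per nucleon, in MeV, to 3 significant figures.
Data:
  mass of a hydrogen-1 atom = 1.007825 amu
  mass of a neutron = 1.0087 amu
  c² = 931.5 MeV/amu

7.70 MeV/nucleon

Z = 75, so N = A − Z = 178 − 75 = 103.
Total constituent mass: 75 × 1.007825 + 103 × 1.0087 = 179.482975 amu
Mass defect Δm = 179.482975 − 178.010970 = 1.472005 amu
E_B = 1.472005 × 931.5 = 1371.17 MeV
Per nucleon: 1371.17 / 178 = 7.703 MeV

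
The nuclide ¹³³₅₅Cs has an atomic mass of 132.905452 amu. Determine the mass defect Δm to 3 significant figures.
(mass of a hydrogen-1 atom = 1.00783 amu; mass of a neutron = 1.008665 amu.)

Total constituent mass: 55 × 1.00783 + 78 × 1.008665 = 134.106520 amu
Δm = 134.106520 − 132.905452 = 1.201068 amu

1.20 amu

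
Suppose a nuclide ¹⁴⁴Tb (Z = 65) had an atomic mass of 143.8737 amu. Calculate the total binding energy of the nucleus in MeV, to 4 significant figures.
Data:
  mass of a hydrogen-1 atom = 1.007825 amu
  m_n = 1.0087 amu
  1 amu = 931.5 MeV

1232 MeV

With 65 protons and 79 neutrons (A = 144):
Mass of separated nucleons = 65(1.007825) + 79(1.0087) = 65.508625 + 79.6873 = 145.195925 amu
Mass defect Δm = 145.195925 − 143.8737 = 1.322225 amu
Binding energy = Δm·c² = 1.322225 × 931.5 MeV/amu = 1231.65 MeV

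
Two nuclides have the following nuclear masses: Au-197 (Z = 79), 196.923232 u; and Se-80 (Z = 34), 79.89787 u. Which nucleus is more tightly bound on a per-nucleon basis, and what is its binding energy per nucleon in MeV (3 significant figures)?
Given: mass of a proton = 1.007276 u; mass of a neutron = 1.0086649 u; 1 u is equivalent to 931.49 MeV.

Se-80; 8.71 MeV/nucleon

Au-197: Σm = 79(1.007276) + 118(1.0086649) = 198.5972622 u; Δm = 1.6740302 u; E_B = 1559.3 MeV; E_B/A = 7.915 MeV
Se-80: Σm = 34(1.007276) + 46(1.0086649) = 80.6459694 u; Δm = 0.7480994 u; E_B = 696.85 MeV; E_B/A = 8.711 MeV
Se-80 has the higher binding energy per nucleon, so it is the more tightly bound nucleus.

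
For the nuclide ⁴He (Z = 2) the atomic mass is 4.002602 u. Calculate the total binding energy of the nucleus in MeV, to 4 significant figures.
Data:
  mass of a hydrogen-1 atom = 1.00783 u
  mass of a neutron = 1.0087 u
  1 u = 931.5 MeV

Total constituent mass: 2 × 1.00783 + 2 × 1.0087 = 4.03306 u
Δm = 4.03306 − 4.002602 = 0.030458 u
Binding energy = Δm·c² = 0.030458 × 931.5 MeV/u = 28.3716 MeV

28.37 MeV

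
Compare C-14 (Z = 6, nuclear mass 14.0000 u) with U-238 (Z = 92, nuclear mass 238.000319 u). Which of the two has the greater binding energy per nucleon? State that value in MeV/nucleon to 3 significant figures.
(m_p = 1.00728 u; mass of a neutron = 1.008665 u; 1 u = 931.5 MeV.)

U-238; 7.57 MeV/nucleon

C-14: Σm = 6(1.00728) + 8(1.008665) = 14.113000 u; Δm = 0.113000 u; E_B = 105.26 MeV; E_B/A = 7.519 MeV
U-238: Σm = 92(1.00728) + 146(1.008665) = 239.934850 u; Δm = 1.934531 u; E_B = 1802.0 MeV; E_B/A = 7.571 MeV
U-238 has the higher binding energy per nucleon, so it is the more tightly bound nucleus.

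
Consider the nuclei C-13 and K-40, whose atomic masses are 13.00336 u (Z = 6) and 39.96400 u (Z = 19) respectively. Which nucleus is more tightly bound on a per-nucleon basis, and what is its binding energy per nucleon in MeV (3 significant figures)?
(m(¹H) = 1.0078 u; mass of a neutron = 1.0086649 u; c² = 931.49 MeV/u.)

C-13: Σm = 6(1.0078) + 7(1.0086649) = 13.1074543 u; Δm = 0.1040943 u; E_B = 96.963 MeV; E_B/A = 7.459 MeV
K-40: Σm = 19(1.0078) + 21(1.0086649) = 40.3301629 u; Δm = 0.3661629 u; E_B = 341.08 MeV; E_B/A = 8.527 MeV
K-40 has the higher binding energy per nucleon, so it is the more tightly bound nucleus.

K-40; 8.53 MeV/nucleon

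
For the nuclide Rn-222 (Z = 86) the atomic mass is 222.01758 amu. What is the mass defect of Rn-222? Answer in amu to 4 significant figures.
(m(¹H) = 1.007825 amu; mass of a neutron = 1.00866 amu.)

1.833 amu

With 86 protons and 136 neutrons (A = 222):
Mass of separated nucleons = 86(1.007825) + 136(1.00866) = 86.672950 + 137.17776 = 223.850710 amu
Δm = 223.850710 − 222.01758 = 1.833130 amu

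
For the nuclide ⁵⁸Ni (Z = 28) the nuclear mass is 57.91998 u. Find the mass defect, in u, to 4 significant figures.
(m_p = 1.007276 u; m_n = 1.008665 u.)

0.5437 u

Mass of separated nucleons = 28(1.007276) + 30(1.008665) = 28.203728 + 30.259950 = 58.463678 u
The mass defect is 58.463678 − 57.91998 = 0.543698 u.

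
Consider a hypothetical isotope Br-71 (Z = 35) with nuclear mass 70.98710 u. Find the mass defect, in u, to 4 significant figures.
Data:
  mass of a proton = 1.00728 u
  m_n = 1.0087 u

The nucleus contains 35 protons and 71 − 35 = 36 neutrons.
Mass of separated nucleons = 35(1.00728) + 36(1.0087) = 35.25480 + 36.3132 = 71.56800 u
Mass defect Δm = 71.56800 − 70.98710 = 0.58090 u

0.5809 u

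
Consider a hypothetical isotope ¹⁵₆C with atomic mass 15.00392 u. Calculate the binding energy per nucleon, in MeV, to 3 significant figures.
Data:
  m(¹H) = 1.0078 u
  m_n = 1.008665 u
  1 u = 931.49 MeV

Mass of separated nucleons = 6(1.0078) + 9(1.008665) = 6.0468 + 9.077985 = 15.124785 u
Δm = 15.124785 − 15.00392 = 0.120865 u
Converting to energy: 0.120865 u × 931.49 MeV/u = 112.585 MeV
BE/A = 112.585 MeV / 15 = 7.506 MeV/nucleon

7.51 MeV/nucleon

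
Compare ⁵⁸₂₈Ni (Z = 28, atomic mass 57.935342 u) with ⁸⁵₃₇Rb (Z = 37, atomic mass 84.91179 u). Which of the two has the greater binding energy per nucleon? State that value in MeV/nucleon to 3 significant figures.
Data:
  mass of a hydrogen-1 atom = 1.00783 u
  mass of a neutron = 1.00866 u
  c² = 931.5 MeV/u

⁵⁸₂₈Ni: Σm = 28(1.00783) + 30(1.00866) = 58.47904 u; Δm = 0.543698 u; E_B = 506.45 MeV; E_B/A = 8.732 MeV
⁸⁵₃₇Rb: Σm = 37(1.00783) + 48(1.00866) = 85.70539 u; Δm = 0.79360 u; E_B = 739.24 MeV; E_B/A = 8.697 MeV
⁵⁸₂₈Ni has the higher binding energy per nucleon, so it is the more tightly bound nucleus.

⁵⁸₂₈Ni; 8.73 MeV/nucleon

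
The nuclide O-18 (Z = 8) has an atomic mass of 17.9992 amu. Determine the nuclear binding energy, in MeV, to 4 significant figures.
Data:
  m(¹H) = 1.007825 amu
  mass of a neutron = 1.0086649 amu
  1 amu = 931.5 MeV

Σm = 8·m(¹H) + 10·m_n = 8.062600 + 10.0866490 = 18.1492490 amu
Mass defect Δm = 18.1492490 − 17.9992 = 0.1500490 amu
E_B = 0.1500490 × 931.5 = 139.771 MeV

139.8 MeV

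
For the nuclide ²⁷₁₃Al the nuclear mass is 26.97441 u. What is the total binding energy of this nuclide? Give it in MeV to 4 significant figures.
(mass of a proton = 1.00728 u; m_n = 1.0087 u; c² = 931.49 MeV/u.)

225.4 MeV

Total constituent mass: 13 × 1.00728 + 14 × 1.0087 = 27.21644 u
The mass defect is 27.21644 − 26.97441 = 0.24203 u.
E_B = 0.24203 × 931.49 = 225.449 MeV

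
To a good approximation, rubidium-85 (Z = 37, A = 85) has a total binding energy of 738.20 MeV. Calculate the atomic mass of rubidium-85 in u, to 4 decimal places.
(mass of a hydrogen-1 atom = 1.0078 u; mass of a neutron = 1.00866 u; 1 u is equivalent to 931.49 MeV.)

Mass defect = 738.20 MeV / (931.49 MeV/u) = 0.792494 u
Constituent mass = 37(1.0078) + 48(1.00866) = 85.70428 u
Atomic mass = 85.70428 − 0.792494 = 84.911786 u ≈ 84.9118 u (to 4 decimal places)

84.9118 u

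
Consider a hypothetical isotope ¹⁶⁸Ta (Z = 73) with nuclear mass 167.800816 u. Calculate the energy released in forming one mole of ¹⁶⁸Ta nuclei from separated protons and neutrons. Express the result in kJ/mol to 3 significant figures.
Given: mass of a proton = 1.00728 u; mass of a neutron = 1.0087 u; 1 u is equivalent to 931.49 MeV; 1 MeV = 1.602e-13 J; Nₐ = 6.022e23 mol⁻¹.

The nucleus contains 73 protons and 168 − 73 = 95 neutrons.
Σm = 73·m_p + 95·m_n = 73.53144 + 95.8265 = 169.35794 u
The mass defect is 169.35794 − 167.800816 = 1.557124 u.
E_B = 1.557124 × 931.49 = 1450.45 MeV
Per nucleus in joules: 1450.45 MeV × 1.602e-13 J/MeV = 2.3236e-10 J
Per mole: 2.3236e-10 J × 6.022e23 mol⁻¹ = 1.3993e+14 J/mol

1.40e+11 kJ/mol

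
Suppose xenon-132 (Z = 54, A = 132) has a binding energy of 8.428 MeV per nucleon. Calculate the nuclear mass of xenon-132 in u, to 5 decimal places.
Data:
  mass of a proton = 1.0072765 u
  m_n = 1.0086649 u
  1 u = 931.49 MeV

131.87447 u

Total binding energy = 132 × 8.428 = 1112.496 MeV
Mass defect = 1112.496 MeV / (931.49 MeV/u) = 1.1943188 u
Constituent mass = 54(1.0072765) + 78(1.0086649) = 133.0687932 u
Nuclear mass = 133.0687932 − 1.1943188 = 131.8744744 u ≈ 131.87447 u (to 5 decimal places)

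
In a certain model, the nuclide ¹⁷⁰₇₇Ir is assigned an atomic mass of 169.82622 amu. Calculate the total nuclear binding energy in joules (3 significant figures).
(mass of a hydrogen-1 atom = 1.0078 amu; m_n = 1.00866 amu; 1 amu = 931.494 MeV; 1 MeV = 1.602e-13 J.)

With 77 protons and 93 neutrons (A = 170):
Total constituent mass: 77 × 1.0078 + 93 × 1.00866 = 171.40598 amu
The mass defect is 171.40598 − 169.82622 = 1.57976 amu.
Converting to energy: 1.57976 amu × 931.494 MeV/amu = 1471.54 MeV
In joules: 1471.54 MeV × 1.602e-13 J/MeV = 2.3574e-10 J

2.36e-10 J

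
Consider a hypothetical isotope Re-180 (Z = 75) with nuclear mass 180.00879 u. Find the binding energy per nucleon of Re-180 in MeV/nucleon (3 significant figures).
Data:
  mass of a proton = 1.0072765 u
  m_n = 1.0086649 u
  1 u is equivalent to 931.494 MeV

7.49 MeV/nucleon

The nucleus contains 75 protons and 180 − 75 = 105 neutrons.
Total constituent mass: 75 × 1.0072765 + 105 × 1.0086649 = 181.4555520 u
The mass defect is 181.4555520 − 180.00879 = 1.4467620 u.
Converting to energy: 1.4467620 u × 931.494 MeV/u = 1347.65 MeV
BE/A = 1347.65 MeV / 180 = 7.487 MeV/nucleon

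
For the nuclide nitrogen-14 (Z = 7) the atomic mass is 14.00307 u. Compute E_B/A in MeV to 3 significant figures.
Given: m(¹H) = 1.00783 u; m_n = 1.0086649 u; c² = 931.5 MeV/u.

7.48 MeV/nucleon

Mass of separated nucleons = 7(1.00783) + 7(1.0086649) = 7.05481 + 7.0606543 = 14.1154643 u
Mass defect Δm = 14.1154643 − 14.00307 = 0.1123943 u
E_B = 0.1123943 × 931.5 = 104.695 MeV
Per nucleon: 104.695 / 14 = 7.478 MeV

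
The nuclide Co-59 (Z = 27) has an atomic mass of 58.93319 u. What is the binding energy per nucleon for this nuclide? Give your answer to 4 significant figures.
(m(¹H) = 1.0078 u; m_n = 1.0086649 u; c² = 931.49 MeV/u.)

8.757 MeV/nucleon

The nucleus contains 27 protons and 59 − 27 = 32 neutrons.
Total constituent mass: 27 × 1.0078 + 32 × 1.0086649 = 59.4878768 u
The mass defect is 59.4878768 − 58.93319 = 0.5546868 u.
E_B = 0.5546868 × 931.49 = 516.685 MeV
Dividing by A = 59 gives 8.757 MeV per nucleon.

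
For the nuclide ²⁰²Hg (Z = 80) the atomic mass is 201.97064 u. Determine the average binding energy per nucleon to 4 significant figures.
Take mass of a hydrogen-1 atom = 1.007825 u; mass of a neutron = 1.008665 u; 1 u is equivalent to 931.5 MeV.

7.897 MeV/nucleon

Z = 80, so N = A − Z = 202 − 80 = 122.
Total constituent mass: 80 × 1.007825 + 122 × 1.008665 = 203.683130 u
Δm = 203.683130 − 201.97064 = 1.712490 u
E_B = 1.712490 × 931.5 = 1595.18 MeV
BE/A = 1595.18 MeV / 202 = 7.897 MeV/nucleon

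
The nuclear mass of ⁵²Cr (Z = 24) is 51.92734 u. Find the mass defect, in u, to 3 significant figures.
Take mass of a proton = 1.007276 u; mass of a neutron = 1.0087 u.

0.491 u

Mass of separated nucleons = 24(1.007276) + 28(1.0087) = 24.174624 + 28.2436 = 52.418224 u
Δm = 52.418224 − 51.92734 = 0.490884 u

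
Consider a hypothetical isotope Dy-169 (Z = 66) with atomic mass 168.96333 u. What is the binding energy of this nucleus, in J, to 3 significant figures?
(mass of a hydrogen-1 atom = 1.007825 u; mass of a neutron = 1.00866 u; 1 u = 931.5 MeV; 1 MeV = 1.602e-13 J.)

Z = 66, so N = A − Z = 169 − 66 = 103.
Mass of separated nucleons = 66(1.007825) + 103(1.00866) = 66.516450 + 103.89198 = 170.408430 u
Δm = 170.408430 − 168.96333 = 1.445100 u
E_B = 1.445100 × 931.5 = 1346.11 MeV
In joules: 1346.11 MeV × 1.602e-13 J/MeV = 2.1565e-10 J

2.16e-10 J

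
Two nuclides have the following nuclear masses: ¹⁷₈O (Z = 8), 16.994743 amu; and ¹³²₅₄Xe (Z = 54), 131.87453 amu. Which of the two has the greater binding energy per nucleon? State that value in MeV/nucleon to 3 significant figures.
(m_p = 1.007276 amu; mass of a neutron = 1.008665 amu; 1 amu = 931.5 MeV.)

¹³²₅₄Xe; 8.43 MeV/nucleon

¹⁷₈O: Σm = 8(1.007276) + 9(1.008665) = 17.136193 amu; Δm = 0.141450 amu; E_B = 131.76 MeV; E_B/A = 7.751 MeV
¹³²₅₄Xe: Σm = 54(1.007276) + 78(1.008665) = 133.068774 amu; Δm = 1.194244 amu; E_B = 1112.44 MeV; E_B/A = 8.428 MeV
¹³²₅₄Xe has the higher binding energy per nucleon, so it is the more tightly bound nucleus.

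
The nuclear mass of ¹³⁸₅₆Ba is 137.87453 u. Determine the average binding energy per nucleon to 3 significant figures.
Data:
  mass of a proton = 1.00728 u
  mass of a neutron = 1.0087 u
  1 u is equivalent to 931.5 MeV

Z = 56, so N = A − Z = 138 − 56 = 82.
Σm = 56·m_p + 82·m_n = 56.40768 + 82.7134 = 139.12108 u
Δm = 139.12108 − 137.87453 = 1.24655 u
Binding energy = Δm·c² = 1.24655 × 931.5 MeV/u = 1161.16 MeV
Per nucleon: 1161.16 / 138 = 8.414 MeV

8.41 MeV/nucleon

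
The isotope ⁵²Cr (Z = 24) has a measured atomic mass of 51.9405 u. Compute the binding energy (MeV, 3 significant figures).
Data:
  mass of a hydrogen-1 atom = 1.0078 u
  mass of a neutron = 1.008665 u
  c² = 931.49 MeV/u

456 MeV

Z = 24, so N = A − Z = 52 − 24 = 28.
Σm = 24·m(¹H) + 28·m_n = 24.1872 + 28.242620 = 52.429820 u
Δm = 52.429820 − 51.9405 = 0.489320 u
Binding energy = Δm·c² = 0.489320 × 931.49 MeV/u = 455.797 MeV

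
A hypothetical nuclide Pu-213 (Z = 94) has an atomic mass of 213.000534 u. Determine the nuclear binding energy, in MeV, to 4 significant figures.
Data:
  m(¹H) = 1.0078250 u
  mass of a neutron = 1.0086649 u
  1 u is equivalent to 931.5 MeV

Z = 94, so N = A − Z = 213 − 94 = 119.
Total constituent mass: 94 × 1.0078250 + 119 × 1.0086649 = 214.7666731 u
Δm = 214.7666731 − 213.000534 = 1.7661391 u
Binding energy = Δm·c² = 1.7661391 × 931.5 MeV/u = 1645.16 MeV

1645 MeV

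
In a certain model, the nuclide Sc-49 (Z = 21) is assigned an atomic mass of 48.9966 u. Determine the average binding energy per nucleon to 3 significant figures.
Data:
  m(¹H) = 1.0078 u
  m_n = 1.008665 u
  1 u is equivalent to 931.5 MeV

With 21 protons and 28 neutrons (A = 49):
Mass of separated nucleons = 21(1.0078) + 28(1.008665) = 21.1638 + 28.242620 = 49.406420 u
Δm = 49.406420 − 48.9966 = 0.409820 u
Converting to energy: 0.409820 u × 931.5 MeV/u = 381.747 MeV
BE/A = 381.747 MeV / 49 = 7.791 MeV/nucleon

7.79 MeV/nucleon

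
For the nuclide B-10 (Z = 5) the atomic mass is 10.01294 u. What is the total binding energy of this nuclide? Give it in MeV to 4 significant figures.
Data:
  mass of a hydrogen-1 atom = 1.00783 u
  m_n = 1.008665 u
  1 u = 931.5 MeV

64.77 MeV

Z = 5, so N = A − Z = 10 − 5 = 5.
Total constituent mass: 5 × 1.00783 + 5 × 1.008665 = 10.082475 u
Δm = 10.082475 − 10.01294 = 0.069535 u
Binding energy = Δm·c² = 0.069535 × 931.5 MeV/u = 64.7719 MeV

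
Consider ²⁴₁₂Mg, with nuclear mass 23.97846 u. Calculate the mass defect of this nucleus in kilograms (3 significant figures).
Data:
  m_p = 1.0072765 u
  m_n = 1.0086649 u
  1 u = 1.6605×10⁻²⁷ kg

3.53e-28 kg

Z = 12, so N = A − Z = 24 − 12 = 12.
Mass of separated nucleons = 12(1.0072765) + 12(1.0086649) = 12.0873180 + 12.1039788 = 24.1912968 u
The mass defect is 24.1912968 − 23.97846 = 0.2128368 u.
In SI units: 0.2128368 u × 1.6605×10⁻²⁷ kg/u = 3.5342e-28 kg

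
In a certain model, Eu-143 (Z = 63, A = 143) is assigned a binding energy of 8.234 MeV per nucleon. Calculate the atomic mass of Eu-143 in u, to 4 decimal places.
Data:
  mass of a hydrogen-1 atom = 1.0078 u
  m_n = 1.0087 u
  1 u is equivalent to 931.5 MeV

Total binding energy = 143 × 8.234 = 1177.462 MeV
Mass defect = 1177.462 MeV / (931.5 MeV/u) = 1.264049 u
Constituent mass = 63(1.0078) + 80(1.0087) = 144.1874 u
Atomic mass = 144.1874 − 1.264049 = 142.923351 u ≈ 142.9234 u (to 4 decimal places)

142.9234 u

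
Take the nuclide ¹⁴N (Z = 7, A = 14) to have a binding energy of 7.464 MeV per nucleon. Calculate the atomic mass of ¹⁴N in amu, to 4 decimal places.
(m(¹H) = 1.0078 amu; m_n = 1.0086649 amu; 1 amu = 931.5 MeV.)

Total binding energy = 14 × 7.464 = 104.496 MeV
Mass defect = 104.496 MeV / (931.5 MeV/amu) = 0.112180 amu
Constituent mass = 7(1.0078) + 7(1.0086649) = 14.1152543 amu
Atomic mass = 14.1152543 − 0.112180 = 14.0030743 amu ≈ 14.0031 amu (to 4 decimal places)

14.0031 amu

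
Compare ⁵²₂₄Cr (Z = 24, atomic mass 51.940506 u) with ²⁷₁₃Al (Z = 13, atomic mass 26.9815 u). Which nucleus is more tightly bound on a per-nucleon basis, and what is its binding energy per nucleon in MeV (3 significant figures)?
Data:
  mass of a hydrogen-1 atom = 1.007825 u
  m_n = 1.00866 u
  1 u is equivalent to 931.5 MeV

⁵²₂₄Cr: Σm = 24(1.007825) + 28(1.00866) = 52.430280 u; Δm = 0.489774 u; E_B = 456.224 MeV; E_B/A = 8.774 MeV
²⁷₁₃Al: Σm = 13(1.007825) + 14(1.00866) = 27.222965 u; Δm = 0.241465 u; E_B = 224.925 MeV; E_B/A = 8.331 MeV
⁵²₂₄Cr has the higher binding energy per nucleon, so it is the more tightly bound nucleus.

⁵²₂₄Cr; 8.77 MeV/nucleon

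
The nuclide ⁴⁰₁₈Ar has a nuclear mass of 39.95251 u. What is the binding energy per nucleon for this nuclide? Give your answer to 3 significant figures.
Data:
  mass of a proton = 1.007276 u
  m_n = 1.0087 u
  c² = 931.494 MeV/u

8.61 MeV/nucleon

With 18 protons and 22 neutrons (A = 40):
Σm = 18·m_p + 22·m_n = 18.130968 + 22.1914 = 40.322368 u
Mass defect Δm = 40.322368 − 39.95251 = 0.369858 u
Binding energy = Δm·c² = 0.369858 × 931.494 MeV/u = 344.521 MeV
BE/A = 344.521 MeV / 40 = 8.613 MeV/nucleon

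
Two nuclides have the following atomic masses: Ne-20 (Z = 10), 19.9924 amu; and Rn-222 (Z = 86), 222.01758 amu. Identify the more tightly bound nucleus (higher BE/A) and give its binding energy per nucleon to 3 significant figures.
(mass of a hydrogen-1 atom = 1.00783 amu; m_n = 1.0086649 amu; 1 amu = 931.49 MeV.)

Ne-20; 8.04 MeV/nucleon

Ne-20: Σm = 10(1.00783) + 10(1.0086649) = 20.1649490 amu; Δm = 0.1725490 amu; E_B = 160.728 MeV; E_B/A = 8.036 MeV
Rn-222: Σm = 86(1.00783) + 136(1.0086649) = 223.8518064 amu; Δm = 1.8342264 amu; E_B = 1708.6 MeV; E_B/A = 7.696 MeV
Ne-20 has the higher binding energy per nucleon, so it is the more tightly bound nucleus.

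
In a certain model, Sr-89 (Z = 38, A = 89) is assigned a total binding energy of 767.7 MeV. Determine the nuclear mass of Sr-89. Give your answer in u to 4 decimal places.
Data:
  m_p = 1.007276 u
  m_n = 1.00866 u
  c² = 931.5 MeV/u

Mass defect = 767.7 MeV / (931.5 MeV/u) = 0.824155 u
Constituent mass = 38(1.007276) + 51(1.00866) = 89.718148 u
Nuclear mass = 89.718148 − 0.824155 = 88.893993 u ≈ 88.8940 u (to 4 decimal places)

88.8940 u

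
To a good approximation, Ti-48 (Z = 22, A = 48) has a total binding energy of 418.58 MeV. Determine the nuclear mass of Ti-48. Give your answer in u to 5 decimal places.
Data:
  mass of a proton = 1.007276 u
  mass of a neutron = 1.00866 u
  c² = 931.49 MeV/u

Mass defect = 418.58 MeV / (931.49 MeV/u) = 0.4493661 u
Constituent mass = 22(1.007276) + 26(1.00866) = 48.385232 u
Nuclear mass = 48.385232 − 0.4493661 = 47.9358659 u ≈ 47.93587 u (to 5 decimal places)

47.93587 u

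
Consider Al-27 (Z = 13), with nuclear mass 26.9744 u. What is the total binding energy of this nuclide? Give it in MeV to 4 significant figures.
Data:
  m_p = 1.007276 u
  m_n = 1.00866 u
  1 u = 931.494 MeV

224.9 MeV

With 13 protons and 14 neutrons (A = 27):
Mass of separated nucleons = 13(1.007276) + 14(1.00866) = 13.094588 + 14.12124 = 27.215828 u
Mass defect Δm = 27.215828 − 26.9744 = 0.241428 u
Converting to energy: 0.241428 u × 931.494 MeV/u = 224.889 MeV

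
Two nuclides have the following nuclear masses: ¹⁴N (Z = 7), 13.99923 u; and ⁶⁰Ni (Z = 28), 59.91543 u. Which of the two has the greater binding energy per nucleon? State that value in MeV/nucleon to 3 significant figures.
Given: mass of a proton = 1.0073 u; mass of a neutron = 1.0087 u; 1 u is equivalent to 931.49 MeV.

¹⁴N: Σm = 7(1.0073) + 7(1.0087) = 14.1120 u; Δm = 0.11277 u; E_B = 105.04 MeV; E_B/A = 7.503 MeV
⁶⁰Ni: Σm = 28(1.0073) + 32(1.0087) = 60.4828 u; Δm = 0.56737 u; E_B = 528.50 MeV; E_B/A = 8.808 MeV
⁶⁰Ni has the higher binding energy per nucleon, so it is the more tightly bound nucleus.

⁶⁰Ni; 8.81 MeV/nucleon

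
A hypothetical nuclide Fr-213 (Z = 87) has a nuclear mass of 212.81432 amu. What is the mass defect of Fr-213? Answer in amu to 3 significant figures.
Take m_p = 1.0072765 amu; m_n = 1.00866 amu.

With 87 protons and 126 neutrons (A = 213):
Σm = 87·m_p + 126·m_n = 87.6330555 + 127.09116 = 214.7242155 amu
The mass defect is 214.7242155 − 212.81432 = 1.9098955 amu.

1.91 amu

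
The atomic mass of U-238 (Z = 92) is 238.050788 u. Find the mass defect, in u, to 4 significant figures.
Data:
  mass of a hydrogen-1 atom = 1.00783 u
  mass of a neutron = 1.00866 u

1.934 u

Z = 92, so N = A − Z = 238 − 92 = 146.
Mass of separated nucleons = 92(1.00783) + 146(1.00866) = 92.72036 + 147.26436 = 239.98472 u
The mass defect is 239.98472 − 238.050788 = 1.933932 u.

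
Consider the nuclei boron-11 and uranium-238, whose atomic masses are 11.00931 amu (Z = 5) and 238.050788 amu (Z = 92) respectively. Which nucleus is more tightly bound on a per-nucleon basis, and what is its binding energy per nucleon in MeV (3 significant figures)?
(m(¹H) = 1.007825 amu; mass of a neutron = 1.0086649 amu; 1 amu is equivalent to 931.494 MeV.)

uranium-238; 7.57 MeV/nucleon

boron-11: Σm = 5(1.007825) + 6(1.0086649) = 11.0911144 amu; Δm = 0.0818044 amu; E_B = 76.200 MeV; E_B/A = 6.927 MeV
uranium-238: Σm = 92(1.007825) + 146(1.0086649) = 239.9849754 amu; Δm = 1.9341874 amu; E_B = 1801.7 MeV; E_B/A = 7.570 MeV
uranium-238 has the higher binding energy per nucleon, so it is the more tightly bound nucleus.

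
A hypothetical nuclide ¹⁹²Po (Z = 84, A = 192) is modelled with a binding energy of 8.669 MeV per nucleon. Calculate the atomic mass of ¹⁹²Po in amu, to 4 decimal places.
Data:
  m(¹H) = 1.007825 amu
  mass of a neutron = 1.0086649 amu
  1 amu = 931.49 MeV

191.8062 amu

Total binding energy = 192 × 8.669 = 1664.448 MeV
Mass defect = 1664.448 MeV / (931.49 MeV/amu) = 1.786866 amu
Constituent mass = 84(1.007825) + 108(1.0086649) = 193.5931092 amu
Atomic mass = 193.5931092 − 1.786866 = 191.8062432 amu ≈ 191.8062 amu (to 4 decimal places)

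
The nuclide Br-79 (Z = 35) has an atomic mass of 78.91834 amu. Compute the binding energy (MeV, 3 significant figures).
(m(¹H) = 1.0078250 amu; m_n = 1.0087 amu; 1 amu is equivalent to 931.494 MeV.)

688 MeV

The nucleus contains 35 protons and 79 − 35 = 44 neutrons.
Σm = 35·m(¹H) + 44·m_n = 35.2738750 + 44.3828 = 79.6566750 amu
Mass defect Δm = 79.6566750 − 78.91834 = 0.7383350 amu
Converting to energy: 0.7383350 amu × 931.494 MeV/amu = 687.755 MeV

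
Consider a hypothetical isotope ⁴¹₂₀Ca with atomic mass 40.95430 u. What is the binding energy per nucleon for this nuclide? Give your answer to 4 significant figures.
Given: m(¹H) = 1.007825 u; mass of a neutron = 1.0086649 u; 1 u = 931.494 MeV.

8.728 MeV/nucleon

Mass of separated nucleons = 20(1.007825) + 21(1.0086649) = 20.156500 + 21.1819629 = 41.3384629 u
Mass defect Δm = 41.3384629 − 40.95430 = 0.3841629 u
Converting to energy: 0.3841629 u × 931.494 MeV/u = 357.845 MeV
BE/A = 357.845 MeV / 41 = 8.728 MeV/nucleon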